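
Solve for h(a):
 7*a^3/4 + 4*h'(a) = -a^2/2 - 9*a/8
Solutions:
 h(a) = C1 - 7*a^4/64 - a^3/24 - 9*a^2/64


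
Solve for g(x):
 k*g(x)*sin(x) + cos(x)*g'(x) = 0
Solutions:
 g(x) = C1*exp(k*log(cos(x)))


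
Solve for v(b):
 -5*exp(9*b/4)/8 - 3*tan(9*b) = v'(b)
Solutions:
 v(b) = C1 - 5*exp(9*b/4)/18 + log(cos(9*b))/3


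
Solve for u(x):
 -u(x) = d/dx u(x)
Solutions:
 u(x) = C1*exp(-x)


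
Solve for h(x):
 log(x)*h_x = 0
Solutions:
 h(x) = C1


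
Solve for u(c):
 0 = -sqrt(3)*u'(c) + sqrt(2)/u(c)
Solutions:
 u(c) = -sqrt(C1 + 6*sqrt(6)*c)/3
 u(c) = sqrt(C1 + 6*sqrt(6)*c)/3


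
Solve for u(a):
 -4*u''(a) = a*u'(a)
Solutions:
 u(a) = C1 + C2*erf(sqrt(2)*a/4)


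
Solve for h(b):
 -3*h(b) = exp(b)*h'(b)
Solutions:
 h(b) = C1*exp(3*exp(-b))


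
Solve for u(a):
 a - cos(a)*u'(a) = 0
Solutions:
 u(a) = C1 + Integral(a/cos(a), a)


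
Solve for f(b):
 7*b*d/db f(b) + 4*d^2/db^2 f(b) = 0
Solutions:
 f(b) = C1 + C2*erf(sqrt(14)*b/4)


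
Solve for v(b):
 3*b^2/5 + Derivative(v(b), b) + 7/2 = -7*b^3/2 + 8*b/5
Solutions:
 v(b) = C1 - 7*b^4/8 - b^3/5 + 4*b^2/5 - 7*b/2


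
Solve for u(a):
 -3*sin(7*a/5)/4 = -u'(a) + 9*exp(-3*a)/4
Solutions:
 u(a) = C1 - 15*cos(7*a/5)/28 - 3*exp(-3*a)/4


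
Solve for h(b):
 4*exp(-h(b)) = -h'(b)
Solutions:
 h(b) = log(C1 - 4*b)


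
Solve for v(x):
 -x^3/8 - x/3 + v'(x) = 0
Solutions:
 v(x) = C1 + x^4/32 + x^2/6


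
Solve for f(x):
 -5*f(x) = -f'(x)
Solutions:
 f(x) = C1*exp(5*x)


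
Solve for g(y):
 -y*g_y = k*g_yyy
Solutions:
 g(y) = C1 + Integral(C2*airyai(y*(-1/k)^(1/3)) + C3*airybi(y*(-1/k)^(1/3)), y)


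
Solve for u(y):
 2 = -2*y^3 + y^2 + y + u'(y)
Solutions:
 u(y) = C1 + y^4/2 - y^3/3 - y^2/2 + 2*y


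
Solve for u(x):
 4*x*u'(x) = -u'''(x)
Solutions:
 u(x) = C1 + Integral(C2*airyai(-2^(2/3)*x) + C3*airybi(-2^(2/3)*x), x)


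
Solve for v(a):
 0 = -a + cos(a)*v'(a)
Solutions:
 v(a) = C1 + Integral(a/cos(a), a)


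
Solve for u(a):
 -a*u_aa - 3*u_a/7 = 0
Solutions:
 u(a) = C1 + C2*a^(4/7)


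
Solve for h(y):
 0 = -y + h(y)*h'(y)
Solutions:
 h(y) = -sqrt(C1 + y^2)
 h(y) = sqrt(C1 + y^2)


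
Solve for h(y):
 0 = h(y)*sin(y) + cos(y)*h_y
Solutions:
 h(y) = C1*cos(y)


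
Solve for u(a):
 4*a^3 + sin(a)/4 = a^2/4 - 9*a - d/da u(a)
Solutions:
 u(a) = C1 - a^4 + a^3/12 - 9*a^2/2 + cos(a)/4


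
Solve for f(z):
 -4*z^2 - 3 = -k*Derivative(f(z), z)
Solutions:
 f(z) = C1 + 4*z^3/(3*k) + 3*z/k


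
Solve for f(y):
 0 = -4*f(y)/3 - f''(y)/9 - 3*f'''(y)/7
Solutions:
 f(y) = C1*exp(y*(-14 + 7*7^(2/3)/(486*sqrt(59098) + 118147)^(1/3) + 7^(1/3)*(486*sqrt(59098) + 118147)^(1/3))/162)*sin(sqrt(3)*7^(1/3)*y*(-(486*sqrt(59098) + 118147)^(1/3) + 7*7^(1/3)/(486*sqrt(59098) + 118147)^(1/3))/162) + C2*exp(y*(-14 + 7*7^(2/3)/(486*sqrt(59098) + 118147)^(1/3) + 7^(1/3)*(486*sqrt(59098) + 118147)^(1/3))/162)*cos(sqrt(3)*7^(1/3)*y*(-(486*sqrt(59098) + 118147)^(1/3) + 7*7^(1/3)/(486*sqrt(59098) + 118147)^(1/3))/162) + C3*exp(-y*(7*7^(2/3)/(486*sqrt(59098) + 118147)^(1/3) + 7 + 7^(1/3)*(486*sqrt(59098) + 118147)^(1/3))/81)


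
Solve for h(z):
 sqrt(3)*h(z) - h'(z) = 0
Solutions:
 h(z) = C1*exp(sqrt(3)*z)


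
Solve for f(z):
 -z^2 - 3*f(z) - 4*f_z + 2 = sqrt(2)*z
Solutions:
 f(z) = C1*exp(-3*z/4) - z^2/3 - sqrt(2)*z/3 + 8*z/9 - 14/27 + 4*sqrt(2)/9


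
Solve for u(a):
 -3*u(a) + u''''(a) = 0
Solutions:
 u(a) = C1*exp(-3^(1/4)*a) + C2*exp(3^(1/4)*a) + C3*sin(3^(1/4)*a) + C4*cos(3^(1/4)*a)


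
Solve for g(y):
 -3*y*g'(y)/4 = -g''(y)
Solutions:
 g(y) = C1 + C2*erfi(sqrt(6)*y/4)


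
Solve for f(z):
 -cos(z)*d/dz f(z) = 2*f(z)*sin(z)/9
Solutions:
 f(z) = C1*cos(z)^(2/9)


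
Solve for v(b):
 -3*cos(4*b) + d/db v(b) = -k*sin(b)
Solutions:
 v(b) = C1 + k*cos(b) + 3*sin(4*b)/4


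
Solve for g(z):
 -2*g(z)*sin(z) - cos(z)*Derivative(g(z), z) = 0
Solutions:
 g(z) = C1*cos(z)^2


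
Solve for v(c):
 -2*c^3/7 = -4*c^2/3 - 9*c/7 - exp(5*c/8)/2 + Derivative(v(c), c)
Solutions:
 v(c) = C1 - c^4/14 + 4*c^3/9 + 9*c^2/14 + 4*exp(5*c/8)/5


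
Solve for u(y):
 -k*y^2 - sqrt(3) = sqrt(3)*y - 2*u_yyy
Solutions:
 u(y) = C1 + C2*y + C3*y^2 + k*y^5/120 + sqrt(3)*y^4/48 + sqrt(3)*y^3/12


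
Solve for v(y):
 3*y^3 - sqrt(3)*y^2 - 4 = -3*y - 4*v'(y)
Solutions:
 v(y) = C1 - 3*y^4/16 + sqrt(3)*y^3/12 - 3*y^2/8 + y


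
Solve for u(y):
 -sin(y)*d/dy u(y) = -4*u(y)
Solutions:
 u(y) = C1*(cos(y)^2 - 2*cos(y) + 1)/(cos(y)^2 + 2*cos(y) + 1)


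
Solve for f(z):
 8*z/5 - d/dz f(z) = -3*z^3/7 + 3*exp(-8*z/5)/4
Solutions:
 f(z) = C1 + 3*z^4/28 + 4*z^2/5 + 15*exp(-8*z/5)/32


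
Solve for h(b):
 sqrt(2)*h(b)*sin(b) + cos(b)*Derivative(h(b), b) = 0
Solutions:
 h(b) = C1*cos(b)^(sqrt(2))


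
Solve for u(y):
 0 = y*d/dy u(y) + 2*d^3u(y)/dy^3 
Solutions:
 u(y) = C1 + Integral(C2*airyai(-2^(2/3)*y/2) + C3*airybi(-2^(2/3)*y/2), y)


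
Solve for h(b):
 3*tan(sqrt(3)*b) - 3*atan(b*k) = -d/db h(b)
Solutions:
 h(b) = C1 + 3*Piecewise((b*atan(b*k) - log(b^2*k^2 + 1)/(2*k), Ne(k, 0)), (0, True)) + sqrt(3)*log(cos(sqrt(3)*b))


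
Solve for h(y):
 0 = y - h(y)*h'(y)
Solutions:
 h(y) = -sqrt(C1 + y^2)
 h(y) = sqrt(C1 + y^2)


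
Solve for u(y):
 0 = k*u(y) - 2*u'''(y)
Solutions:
 u(y) = C1*exp(2^(2/3)*k^(1/3)*y/2) + C2*exp(2^(2/3)*k^(1/3)*y*(-1 + sqrt(3)*I)/4) + C3*exp(-2^(2/3)*k^(1/3)*y*(1 + sqrt(3)*I)/4)


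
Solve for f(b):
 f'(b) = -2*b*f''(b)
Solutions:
 f(b) = C1 + C2*sqrt(b)


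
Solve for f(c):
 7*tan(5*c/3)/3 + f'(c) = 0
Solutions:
 f(c) = C1 + 7*log(cos(5*c/3))/5


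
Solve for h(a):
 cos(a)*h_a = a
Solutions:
 h(a) = C1 + Integral(a/cos(a), a)


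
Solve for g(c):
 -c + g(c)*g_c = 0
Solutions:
 g(c) = -sqrt(C1 + c^2)
 g(c) = sqrt(C1 + c^2)


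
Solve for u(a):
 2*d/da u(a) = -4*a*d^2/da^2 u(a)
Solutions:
 u(a) = C1 + C2*sqrt(a)


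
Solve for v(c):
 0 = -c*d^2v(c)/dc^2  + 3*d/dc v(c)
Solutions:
 v(c) = C1 + C2*c^4


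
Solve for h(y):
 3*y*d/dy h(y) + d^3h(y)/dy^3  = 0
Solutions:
 h(y) = C1 + Integral(C2*airyai(-3^(1/3)*y) + C3*airybi(-3^(1/3)*y), y)


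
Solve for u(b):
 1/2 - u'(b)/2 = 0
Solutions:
 u(b) = C1 + b


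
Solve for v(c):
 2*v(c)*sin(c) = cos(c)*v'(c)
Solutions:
 v(c) = C1/cos(c)^2


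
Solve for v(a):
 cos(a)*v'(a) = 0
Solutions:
 v(a) = C1


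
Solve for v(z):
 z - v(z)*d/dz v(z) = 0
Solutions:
 v(z) = -sqrt(C1 + z^2)
 v(z) = sqrt(C1 + z^2)


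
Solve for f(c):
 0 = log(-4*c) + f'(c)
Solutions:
 f(c) = C1 - c*log(-c) + c*(1 - 2*log(2))


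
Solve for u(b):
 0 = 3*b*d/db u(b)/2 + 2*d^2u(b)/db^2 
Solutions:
 u(b) = C1 + C2*erf(sqrt(6)*b/4)


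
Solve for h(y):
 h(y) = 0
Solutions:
 h(y) = 0


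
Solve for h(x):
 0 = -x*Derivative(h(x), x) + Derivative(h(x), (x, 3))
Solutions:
 h(x) = C1 + Integral(C2*airyai(x) + C3*airybi(x), x)


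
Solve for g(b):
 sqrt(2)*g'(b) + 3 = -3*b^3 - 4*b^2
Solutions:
 g(b) = C1 - 3*sqrt(2)*b^4/8 - 2*sqrt(2)*b^3/3 - 3*sqrt(2)*b/2


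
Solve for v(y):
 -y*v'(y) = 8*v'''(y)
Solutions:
 v(y) = C1 + Integral(C2*airyai(-y/2) + C3*airybi(-y/2), y)


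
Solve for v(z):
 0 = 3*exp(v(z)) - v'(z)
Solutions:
 v(z) = log(-1/(C1 + 3*z))


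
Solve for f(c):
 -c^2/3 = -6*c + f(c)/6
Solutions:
 f(c) = 2*c*(18 - c)


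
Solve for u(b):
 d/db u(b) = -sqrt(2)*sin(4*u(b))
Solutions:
 u(b) = -acos((-C1 - exp(8*sqrt(2)*b))/(C1 - exp(8*sqrt(2)*b)))/4 + pi/2
 u(b) = acos((-C1 - exp(8*sqrt(2)*b))/(C1 - exp(8*sqrt(2)*b)))/4


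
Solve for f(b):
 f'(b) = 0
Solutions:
 f(b) = C1


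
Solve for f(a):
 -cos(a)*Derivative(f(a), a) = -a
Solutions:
 f(a) = C1 + Integral(a/cos(a), a)


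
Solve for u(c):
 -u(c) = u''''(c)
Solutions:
 u(c) = (C1*sin(sqrt(2)*c/2) + C2*cos(sqrt(2)*c/2))*exp(-sqrt(2)*c/2) + (C3*sin(sqrt(2)*c/2) + C4*cos(sqrt(2)*c/2))*exp(sqrt(2)*c/2)


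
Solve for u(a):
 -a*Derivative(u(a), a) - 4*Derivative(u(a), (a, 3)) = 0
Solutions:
 u(a) = C1 + Integral(C2*airyai(-2^(1/3)*a/2) + C3*airybi(-2^(1/3)*a/2), a)


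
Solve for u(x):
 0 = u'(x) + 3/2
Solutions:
 u(x) = C1 - 3*x/2


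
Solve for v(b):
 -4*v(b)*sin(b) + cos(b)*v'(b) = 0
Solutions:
 v(b) = C1/cos(b)^4


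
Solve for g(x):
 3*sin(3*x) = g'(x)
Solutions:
 g(x) = C1 - cos(3*x)


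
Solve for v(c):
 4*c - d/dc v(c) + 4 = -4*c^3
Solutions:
 v(c) = C1 + c^4 + 2*c^2 + 4*c


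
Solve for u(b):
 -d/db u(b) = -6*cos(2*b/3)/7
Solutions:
 u(b) = C1 + 9*sin(2*b/3)/7


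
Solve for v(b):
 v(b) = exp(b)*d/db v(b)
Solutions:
 v(b) = C1*exp(-exp(-b))


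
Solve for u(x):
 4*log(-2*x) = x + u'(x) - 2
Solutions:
 u(x) = C1 - x^2/2 + 4*x*log(-x) + 2*x*(-1 + 2*log(2))


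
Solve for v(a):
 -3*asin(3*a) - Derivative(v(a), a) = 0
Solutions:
 v(a) = C1 - 3*a*asin(3*a) - sqrt(1 - 9*a^2)


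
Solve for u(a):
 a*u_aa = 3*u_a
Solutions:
 u(a) = C1 + C2*a^4


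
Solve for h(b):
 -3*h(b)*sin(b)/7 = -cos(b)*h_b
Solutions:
 h(b) = C1/cos(b)^(3/7)


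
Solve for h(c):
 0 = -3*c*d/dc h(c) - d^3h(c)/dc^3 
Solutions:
 h(c) = C1 + Integral(C2*airyai(-3^(1/3)*c) + C3*airybi(-3^(1/3)*c), c)


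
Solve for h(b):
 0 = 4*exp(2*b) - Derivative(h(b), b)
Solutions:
 h(b) = C1 + 2*exp(2*b)


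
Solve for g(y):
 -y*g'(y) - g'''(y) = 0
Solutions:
 g(y) = C1 + Integral(C2*airyai(-y) + C3*airybi(-y), y)


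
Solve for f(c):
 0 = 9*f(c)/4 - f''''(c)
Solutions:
 f(c) = C1*exp(-sqrt(6)*c/2) + C2*exp(sqrt(6)*c/2) + C3*sin(sqrt(6)*c/2) + C4*cos(sqrt(6)*c/2)


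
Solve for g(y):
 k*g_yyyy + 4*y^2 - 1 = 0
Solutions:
 g(y) = C1 + C2*y + C3*y^2 + C4*y^3 - y^6/(90*k) + y^4/(24*k)


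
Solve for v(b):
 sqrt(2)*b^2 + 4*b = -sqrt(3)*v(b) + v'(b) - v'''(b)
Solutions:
 v(b) = C1*exp(2^(1/3)*sqrt(3)*b*(2/(sqrt(77) + 9)^(1/3) + 2^(1/3)*(sqrt(77) + 9)^(1/3))/12)*sin(2^(1/3)*b*(-2^(1/3)*(sqrt(77) + 9)^(1/3) + 2/(sqrt(77) + 9)^(1/3))/4) + C2*exp(2^(1/3)*sqrt(3)*b*(2/(sqrt(77) + 9)^(1/3) + 2^(1/3)*(sqrt(77) + 9)^(1/3))/12)*cos(2^(1/3)*b*(-2^(1/3)*(sqrt(77) + 9)^(1/3) + 2/(sqrt(77) + 9)^(1/3))/4) + C3*exp(-2^(1/3)*sqrt(3)*b*(2/(sqrt(77) + 9)^(1/3) + 2^(1/3)*(sqrt(77) + 9)^(1/3))/6) - sqrt(6)*b^2/3 - 4*sqrt(3)*b/3 - 2*sqrt(2)*b/3 - 4/3 - 2*sqrt(6)/9


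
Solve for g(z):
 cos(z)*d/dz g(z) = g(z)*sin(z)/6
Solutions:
 g(z) = C1/cos(z)^(1/6)


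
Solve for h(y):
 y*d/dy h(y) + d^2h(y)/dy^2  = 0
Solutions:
 h(y) = C1 + C2*erf(sqrt(2)*y/2)


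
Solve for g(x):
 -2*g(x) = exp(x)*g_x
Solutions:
 g(x) = C1*exp(2*exp(-x))


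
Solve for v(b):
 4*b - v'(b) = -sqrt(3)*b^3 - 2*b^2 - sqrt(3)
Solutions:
 v(b) = C1 + sqrt(3)*b^4/4 + 2*b^3/3 + 2*b^2 + sqrt(3)*b


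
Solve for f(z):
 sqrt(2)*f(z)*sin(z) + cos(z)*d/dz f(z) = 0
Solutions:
 f(z) = C1*cos(z)^(sqrt(2))


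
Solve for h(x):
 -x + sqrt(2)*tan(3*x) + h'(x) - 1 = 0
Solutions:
 h(x) = C1 + x^2/2 + x + sqrt(2)*log(cos(3*x))/3


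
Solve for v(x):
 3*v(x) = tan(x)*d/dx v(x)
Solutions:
 v(x) = C1*sin(x)^3


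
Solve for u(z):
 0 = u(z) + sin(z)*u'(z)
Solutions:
 u(z) = C1*sqrt(cos(z) + 1)/sqrt(cos(z) - 1)


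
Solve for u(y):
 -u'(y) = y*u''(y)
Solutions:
 u(y) = C1 + C2*log(y)


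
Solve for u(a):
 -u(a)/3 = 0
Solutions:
 u(a) = 0


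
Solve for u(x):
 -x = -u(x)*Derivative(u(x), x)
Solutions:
 u(x) = -sqrt(C1 + x^2)
 u(x) = sqrt(C1 + x^2)


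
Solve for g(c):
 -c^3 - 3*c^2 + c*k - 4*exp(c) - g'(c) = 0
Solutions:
 g(c) = C1 - c^4/4 - c^3 + c^2*k/2 - 4*exp(c)


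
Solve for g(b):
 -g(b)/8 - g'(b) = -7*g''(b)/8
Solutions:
 g(b) = C1*exp(b*(4 - sqrt(23))/7) + C2*exp(b*(4 + sqrt(23))/7)


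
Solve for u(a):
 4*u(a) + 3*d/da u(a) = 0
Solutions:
 u(a) = C1*exp(-4*a/3)


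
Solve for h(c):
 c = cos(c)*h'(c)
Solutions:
 h(c) = C1 + Integral(c/cos(c), c)


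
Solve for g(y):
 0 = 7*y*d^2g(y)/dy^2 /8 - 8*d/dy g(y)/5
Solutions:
 g(y) = C1 + C2*y^(99/35)


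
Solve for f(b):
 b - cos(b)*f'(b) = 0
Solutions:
 f(b) = C1 + Integral(b/cos(b), b)


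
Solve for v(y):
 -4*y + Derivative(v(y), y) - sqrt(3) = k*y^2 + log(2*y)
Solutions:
 v(y) = C1 + k*y^3/3 + 2*y^2 + y*log(y) - y + y*log(2) + sqrt(3)*y


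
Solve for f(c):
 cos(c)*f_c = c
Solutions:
 f(c) = C1 + Integral(c/cos(c), c)


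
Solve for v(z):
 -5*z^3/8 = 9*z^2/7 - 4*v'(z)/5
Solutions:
 v(z) = C1 + 25*z^4/128 + 15*z^3/28


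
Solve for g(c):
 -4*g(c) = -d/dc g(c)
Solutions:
 g(c) = C1*exp(4*c)


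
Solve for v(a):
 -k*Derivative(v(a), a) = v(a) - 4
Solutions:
 v(a) = C1*exp(-a/k) + 4


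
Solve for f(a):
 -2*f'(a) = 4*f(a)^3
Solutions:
 f(a) = -sqrt(2)*sqrt(-1/(C1 - 2*a))/2
 f(a) = sqrt(2)*sqrt(-1/(C1 - 2*a))/2


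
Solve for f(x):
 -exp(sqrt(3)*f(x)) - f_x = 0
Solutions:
 f(x) = sqrt(3)*(2*log(1/(C1 + x)) - log(3))/6


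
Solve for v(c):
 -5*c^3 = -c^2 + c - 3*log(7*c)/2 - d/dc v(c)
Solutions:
 v(c) = C1 + 5*c^4/4 - c^3/3 + c^2/2 - 3*c*log(c)/2 - 3*c*log(7)/2 + 3*c/2


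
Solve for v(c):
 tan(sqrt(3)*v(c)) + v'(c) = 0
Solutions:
 v(c) = sqrt(3)*(pi - asin(C1*exp(-sqrt(3)*c)))/3
 v(c) = sqrt(3)*asin(C1*exp(-sqrt(3)*c))/3


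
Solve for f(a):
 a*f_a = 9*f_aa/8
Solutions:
 f(a) = C1 + C2*erfi(2*a/3)


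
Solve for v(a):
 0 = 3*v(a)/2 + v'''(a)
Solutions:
 v(a) = C3*exp(-2^(2/3)*3^(1/3)*a/2) + (C1*sin(2^(2/3)*3^(5/6)*a/4) + C2*cos(2^(2/3)*3^(5/6)*a/4))*exp(2^(2/3)*3^(1/3)*a/4)


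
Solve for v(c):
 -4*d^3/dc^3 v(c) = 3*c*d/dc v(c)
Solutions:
 v(c) = C1 + Integral(C2*airyai(-6^(1/3)*c/2) + C3*airybi(-6^(1/3)*c/2), c)


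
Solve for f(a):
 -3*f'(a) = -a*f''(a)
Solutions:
 f(a) = C1 + C2*a^4


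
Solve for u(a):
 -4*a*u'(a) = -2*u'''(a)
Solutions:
 u(a) = C1 + Integral(C2*airyai(2^(1/3)*a) + C3*airybi(2^(1/3)*a), a)


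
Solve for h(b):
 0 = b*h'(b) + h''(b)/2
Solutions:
 h(b) = C1 + C2*erf(b)


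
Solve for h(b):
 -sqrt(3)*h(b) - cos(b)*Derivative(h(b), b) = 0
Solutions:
 h(b) = C1*(sin(b) - 1)^(sqrt(3)/2)/(sin(b) + 1)^(sqrt(3)/2)


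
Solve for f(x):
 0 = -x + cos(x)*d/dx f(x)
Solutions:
 f(x) = C1 + Integral(x/cos(x), x)


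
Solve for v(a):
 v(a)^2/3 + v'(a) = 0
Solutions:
 v(a) = 3/(C1 + a)


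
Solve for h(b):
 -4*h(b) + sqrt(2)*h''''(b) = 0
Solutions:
 h(b) = C1*exp(-2^(3/8)*b) + C2*exp(2^(3/8)*b) + C3*sin(2^(3/8)*b) + C4*cos(2^(3/8)*b)


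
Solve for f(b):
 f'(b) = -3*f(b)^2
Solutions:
 f(b) = 1/(C1 + 3*b)


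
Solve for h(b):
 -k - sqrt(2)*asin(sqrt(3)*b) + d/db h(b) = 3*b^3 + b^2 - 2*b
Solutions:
 h(b) = C1 + 3*b^4/4 + b^3/3 - b^2 + b*k + sqrt(2)*(b*asin(sqrt(3)*b) + sqrt(3)*sqrt(1 - 3*b^2)/3)


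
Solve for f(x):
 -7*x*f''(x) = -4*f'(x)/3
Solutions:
 f(x) = C1 + C2*x^(25/21)


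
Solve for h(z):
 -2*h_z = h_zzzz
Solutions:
 h(z) = C1 + C4*exp(-2^(1/3)*z) + (C2*sin(2^(1/3)*sqrt(3)*z/2) + C3*cos(2^(1/3)*sqrt(3)*z/2))*exp(2^(1/3)*z/2)


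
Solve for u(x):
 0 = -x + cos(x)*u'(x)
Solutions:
 u(x) = C1 + Integral(x/cos(x), x)


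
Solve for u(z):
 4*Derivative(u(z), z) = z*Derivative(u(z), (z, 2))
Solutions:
 u(z) = C1 + C2*z^5


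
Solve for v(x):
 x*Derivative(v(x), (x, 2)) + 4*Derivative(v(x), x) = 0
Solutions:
 v(x) = C1 + C2/x^3


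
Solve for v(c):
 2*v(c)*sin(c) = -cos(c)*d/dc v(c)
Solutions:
 v(c) = C1*cos(c)^2


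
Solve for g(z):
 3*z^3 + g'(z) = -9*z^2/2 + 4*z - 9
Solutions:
 g(z) = C1 - 3*z^4/4 - 3*z^3/2 + 2*z^2 - 9*z


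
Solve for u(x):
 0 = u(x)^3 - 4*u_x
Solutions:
 u(x) = -sqrt(2)*sqrt(-1/(C1 + x))
 u(x) = sqrt(2)*sqrt(-1/(C1 + x))


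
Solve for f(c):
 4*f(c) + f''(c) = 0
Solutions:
 f(c) = C1*sin(2*c) + C2*cos(2*c)


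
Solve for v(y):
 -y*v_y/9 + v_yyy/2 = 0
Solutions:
 v(y) = C1 + Integral(C2*airyai(6^(1/3)*y/3) + C3*airybi(6^(1/3)*y/3), y)


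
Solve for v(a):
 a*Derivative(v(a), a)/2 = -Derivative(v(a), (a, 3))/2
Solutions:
 v(a) = C1 + Integral(C2*airyai(-a) + C3*airybi(-a), a)


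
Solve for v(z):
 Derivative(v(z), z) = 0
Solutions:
 v(z) = C1


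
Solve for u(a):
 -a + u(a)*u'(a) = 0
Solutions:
 u(a) = -sqrt(C1 + a^2)
 u(a) = sqrt(C1 + a^2)


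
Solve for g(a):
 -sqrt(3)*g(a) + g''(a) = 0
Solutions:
 g(a) = C1*exp(-3^(1/4)*a) + C2*exp(3^(1/4)*a)


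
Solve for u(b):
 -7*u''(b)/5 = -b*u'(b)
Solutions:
 u(b) = C1 + C2*erfi(sqrt(70)*b/14)


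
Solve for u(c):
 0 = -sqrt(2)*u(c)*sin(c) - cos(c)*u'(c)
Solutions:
 u(c) = C1*cos(c)^(sqrt(2))


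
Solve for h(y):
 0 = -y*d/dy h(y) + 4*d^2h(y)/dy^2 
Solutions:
 h(y) = C1 + C2*erfi(sqrt(2)*y/4)


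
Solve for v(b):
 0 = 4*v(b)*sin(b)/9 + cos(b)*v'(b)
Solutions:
 v(b) = C1*cos(b)^(4/9)


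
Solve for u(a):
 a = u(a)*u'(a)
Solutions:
 u(a) = -sqrt(C1 + a^2)
 u(a) = sqrt(C1 + a^2)


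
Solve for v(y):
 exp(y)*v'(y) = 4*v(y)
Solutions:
 v(y) = C1*exp(-4*exp(-y))


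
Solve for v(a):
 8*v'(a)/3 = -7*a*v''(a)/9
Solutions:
 v(a) = C1 + C2/a^(17/7)


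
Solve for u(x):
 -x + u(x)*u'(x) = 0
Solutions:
 u(x) = -sqrt(C1 + x^2)
 u(x) = sqrt(C1 + x^2)


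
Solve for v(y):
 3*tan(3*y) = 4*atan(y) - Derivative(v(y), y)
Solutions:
 v(y) = C1 + 4*y*atan(y) - 2*log(y^2 + 1) + log(cos(3*y))


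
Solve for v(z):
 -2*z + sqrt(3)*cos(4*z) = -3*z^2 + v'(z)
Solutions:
 v(z) = C1 + z^3 - z^2 + sqrt(3)*sin(4*z)/4


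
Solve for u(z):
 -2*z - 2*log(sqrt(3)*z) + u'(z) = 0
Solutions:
 u(z) = C1 + z^2 + 2*z*log(z) - 2*z + z*log(3)


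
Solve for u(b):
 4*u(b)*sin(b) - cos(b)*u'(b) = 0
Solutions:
 u(b) = C1/cos(b)^4


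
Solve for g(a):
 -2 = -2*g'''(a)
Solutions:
 g(a) = C1 + C2*a + C3*a^2 + a^3/6


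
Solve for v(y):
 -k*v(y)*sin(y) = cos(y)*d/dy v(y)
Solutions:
 v(y) = C1*exp(k*log(cos(y)))


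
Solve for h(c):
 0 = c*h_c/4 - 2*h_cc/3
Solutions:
 h(c) = C1 + C2*erfi(sqrt(3)*c/4)


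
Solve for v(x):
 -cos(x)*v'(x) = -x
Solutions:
 v(x) = C1 + Integral(x/cos(x), x)


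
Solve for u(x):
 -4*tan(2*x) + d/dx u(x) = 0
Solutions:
 u(x) = C1 - 2*log(cos(2*x))


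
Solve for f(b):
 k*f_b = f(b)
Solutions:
 f(b) = C1*exp(b/k)


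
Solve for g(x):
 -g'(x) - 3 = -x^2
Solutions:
 g(x) = C1 + x^3/3 - 3*x


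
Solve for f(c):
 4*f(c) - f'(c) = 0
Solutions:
 f(c) = C1*exp(4*c)


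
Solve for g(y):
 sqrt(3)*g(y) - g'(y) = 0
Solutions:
 g(y) = C1*exp(sqrt(3)*y)


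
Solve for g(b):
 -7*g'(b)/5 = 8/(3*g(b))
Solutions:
 g(b) = -sqrt(C1 - 1680*b)/21
 g(b) = sqrt(C1 - 1680*b)/21


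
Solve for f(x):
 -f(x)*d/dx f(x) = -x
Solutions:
 f(x) = -sqrt(C1 + x^2)
 f(x) = sqrt(C1 + x^2)


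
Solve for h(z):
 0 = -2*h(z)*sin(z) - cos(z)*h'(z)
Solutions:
 h(z) = C1*cos(z)^2


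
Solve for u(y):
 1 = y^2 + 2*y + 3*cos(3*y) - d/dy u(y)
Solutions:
 u(y) = C1 + y^3/3 + y^2 - y + sin(3*y)


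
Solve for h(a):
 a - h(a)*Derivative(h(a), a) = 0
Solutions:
 h(a) = -sqrt(C1 + a^2)
 h(a) = sqrt(C1 + a^2)


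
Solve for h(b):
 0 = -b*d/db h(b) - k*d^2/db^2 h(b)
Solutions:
 h(b) = C1 + C2*sqrt(k)*erf(sqrt(2)*b*sqrt(1/k)/2)


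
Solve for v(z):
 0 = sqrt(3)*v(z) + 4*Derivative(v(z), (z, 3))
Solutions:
 v(z) = C3*exp(-2^(1/3)*3^(1/6)*z/2) + (C1*sin(2^(1/3)*3^(2/3)*z/4) + C2*cos(2^(1/3)*3^(2/3)*z/4))*exp(2^(1/3)*3^(1/6)*z/4)


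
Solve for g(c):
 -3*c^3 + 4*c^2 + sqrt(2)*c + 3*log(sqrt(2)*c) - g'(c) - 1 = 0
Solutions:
 g(c) = C1 - 3*c^4/4 + 4*c^3/3 + sqrt(2)*c^2/2 + 3*c*log(c) - 4*c + 3*c*log(2)/2


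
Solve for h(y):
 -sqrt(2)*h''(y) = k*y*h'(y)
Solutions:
 h(y) = Piecewise((-2^(3/4)*sqrt(pi)*C1*erf(2^(1/4)*sqrt(k)*y/2)/(2*sqrt(k)) - C2, (k > 0) | (k < 0)), (-C1*y - C2, True))


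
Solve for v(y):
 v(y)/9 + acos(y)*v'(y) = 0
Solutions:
 v(y) = C1*exp(-Integral(1/acos(y), y)/9)


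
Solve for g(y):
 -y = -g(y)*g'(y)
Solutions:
 g(y) = -sqrt(C1 + y^2)
 g(y) = sqrt(C1 + y^2)


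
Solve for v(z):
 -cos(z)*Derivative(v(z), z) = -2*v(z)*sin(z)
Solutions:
 v(z) = C1/cos(z)^2


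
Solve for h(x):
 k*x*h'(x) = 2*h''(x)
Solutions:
 h(x) = Piecewise((-sqrt(pi)*C1*erf(x*sqrt(-k)/2)/sqrt(-k) - C2, (k > 0) | (k < 0)), (-C1*x - C2, True))


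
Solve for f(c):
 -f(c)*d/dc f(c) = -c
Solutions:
 f(c) = -sqrt(C1 + c^2)
 f(c) = sqrt(C1 + c^2)


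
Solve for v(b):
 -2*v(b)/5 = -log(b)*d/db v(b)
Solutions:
 v(b) = C1*exp(2*li(b)/5)


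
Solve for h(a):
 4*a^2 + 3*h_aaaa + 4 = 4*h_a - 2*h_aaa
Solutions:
 h(a) = C1 + C2*exp(-a*(2*2^(2/3)/(9*sqrt(705) + 239)^(1/3) + 4 + 2^(1/3)*(9*sqrt(705) + 239)^(1/3))/18)*sin(2^(1/3)*sqrt(3)*a*(-(9*sqrt(705) + 239)^(1/3) + 2*2^(1/3)/(9*sqrt(705) + 239)^(1/3))/18) + C3*exp(-a*(2*2^(2/3)/(9*sqrt(705) + 239)^(1/3) + 4 + 2^(1/3)*(9*sqrt(705) + 239)^(1/3))/18)*cos(2^(1/3)*sqrt(3)*a*(-(9*sqrt(705) + 239)^(1/3) + 2*2^(1/3)/(9*sqrt(705) + 239)^(1/3))/18) + C4*exp(a*(-2 + 2*2^(2/3)/(9*sqrt(705) + 239)^(1/3) + 2^(1/3)*(9*sqrt(705) + 239)^(1/3))/9) + a^3/3 + 2*a


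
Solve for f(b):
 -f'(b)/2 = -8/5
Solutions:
 f(b) = C1 + 16*b/5


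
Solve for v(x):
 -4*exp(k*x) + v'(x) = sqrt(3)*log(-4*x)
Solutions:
 v(x) = C1 + sqrt(3)*x*log(-x) + sqrt(3)*x*(-1 + 2*log(2)) + Piecewise((4*exp(k*x)/k, Ne(k, 0)), (4*x, True))


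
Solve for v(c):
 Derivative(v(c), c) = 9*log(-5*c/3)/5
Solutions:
 v(c) = C1 + 9*c*log(-c)/5 + 9*c*(-log(3) - 1 + log(5))/5


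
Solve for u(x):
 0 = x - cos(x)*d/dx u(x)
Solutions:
 u(x) = C1 + Integral(x/cos(x), x)


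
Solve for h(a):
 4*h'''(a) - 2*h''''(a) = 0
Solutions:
 h(a) = C1 + C2*a + C3*a^2 + C4*exp(2*a)


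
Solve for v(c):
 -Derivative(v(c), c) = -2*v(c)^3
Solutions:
 v(c) = -sqrt(2)*sqrt(-1/(C1 + 2*c))/2
 v(c) = sqrt(2)*sqrt(-1/(C1 + 2*c))/2


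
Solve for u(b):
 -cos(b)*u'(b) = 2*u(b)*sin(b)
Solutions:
 u(b) = C1*cos(b)^2


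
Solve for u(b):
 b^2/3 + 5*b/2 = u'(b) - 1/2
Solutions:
 u(b) = C1 + b^3/9 + 5*b^2/4 + b/2


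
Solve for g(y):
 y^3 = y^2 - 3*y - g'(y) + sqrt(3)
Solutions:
 g(y) = C1 - y^4/4 + y^3/3 - 3*y^2/2 + sqrt(3)*y


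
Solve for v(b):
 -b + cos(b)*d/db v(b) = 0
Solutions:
 v(b) = C1 + Integral(b/cos(b), b)


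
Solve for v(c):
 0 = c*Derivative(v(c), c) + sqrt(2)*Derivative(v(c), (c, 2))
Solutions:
 v(c) = C1 + C2*erf(2^(1/4)*c/2)


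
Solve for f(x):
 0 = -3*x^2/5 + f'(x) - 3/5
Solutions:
 f(x) = C1 + x^3/5 + 3*x/5


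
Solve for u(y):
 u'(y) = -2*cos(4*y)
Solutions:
 u(y) = C1 - sin(4*y)/2


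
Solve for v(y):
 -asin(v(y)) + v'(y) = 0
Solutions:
 Integral(1/asin(_y), (_y, v(y))) = C1 + y


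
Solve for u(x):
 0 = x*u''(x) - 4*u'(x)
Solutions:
 u(x) = C1 + C2*x^5


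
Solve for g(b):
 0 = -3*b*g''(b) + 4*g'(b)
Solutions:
 g(b) = C1 + C2*b^(7/3)


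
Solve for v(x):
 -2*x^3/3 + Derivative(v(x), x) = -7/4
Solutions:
 v(x) = C1 + x^4/6 - 7*x/4


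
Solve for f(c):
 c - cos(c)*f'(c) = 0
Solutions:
 f(c) = C1 + Integral(c/cos(c), c)


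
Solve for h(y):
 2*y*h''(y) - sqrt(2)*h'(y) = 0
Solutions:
 h(y) = C1 + C2*y^(sqrt(2)/2 + 1)


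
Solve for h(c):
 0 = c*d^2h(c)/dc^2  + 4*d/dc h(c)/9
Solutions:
 h(c) = C1 + C2*c^(5/9)


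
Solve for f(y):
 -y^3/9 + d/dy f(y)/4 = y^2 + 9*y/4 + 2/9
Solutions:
 f(y) = C1 + y^4/9 + 4*y^3/3 + 9*y^2/2 + 8*y/9


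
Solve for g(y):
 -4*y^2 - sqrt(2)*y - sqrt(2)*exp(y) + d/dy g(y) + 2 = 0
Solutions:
 g(y) = C1 + 4*y^3/3 + sqrt(2)*y^2/2 - 2*y + sqrt(2)*exp(y)


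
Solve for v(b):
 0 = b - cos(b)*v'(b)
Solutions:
 v(b) = C1 + Integral(b/cos(b), b)


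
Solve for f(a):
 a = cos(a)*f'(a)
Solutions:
 f(a) = C1 + Integral(a/cos(a), a)


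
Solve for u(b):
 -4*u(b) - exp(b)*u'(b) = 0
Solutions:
 u(b) = C1*exp(4*exp(-b))


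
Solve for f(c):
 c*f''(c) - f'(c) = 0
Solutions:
 f(c) = C1 + C2*c^2


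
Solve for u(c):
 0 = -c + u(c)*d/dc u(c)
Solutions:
 u(c) = -sqrt(C1 + c^2)
 u(c) = sqrt(C1 + c^2)


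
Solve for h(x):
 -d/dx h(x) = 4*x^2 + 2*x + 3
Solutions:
 h(x) = C1 - 4*x^3/3 - x^2 - 3*x


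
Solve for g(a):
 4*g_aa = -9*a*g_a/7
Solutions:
 g(a) = C1 + C2*erf(3*sqrt(14)*a/28)


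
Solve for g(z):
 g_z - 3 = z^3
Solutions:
 g(z) = C1 + z^4/4 + 3*z


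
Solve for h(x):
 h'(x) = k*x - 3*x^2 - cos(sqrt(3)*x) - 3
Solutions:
 h(x) = C1 + k*x^2/2 - x^3 - 3*x - sqrt(3)*sin(sqrt(3)*x)/3


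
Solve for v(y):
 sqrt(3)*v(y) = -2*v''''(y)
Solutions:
 v(y) = (C1*sin(2^(1/4)*3^(1/8)*y/2) + C2*cos(2^(1/4)*3^(1/8)*y/2))*exp(-2^(1/4)*3^(1/8)*y/2) + (C3*sin(2^(1/4)*3^(1/8)*y/2) + C4*cos(2^(1/4)*3^(1/8)*y/2))*exp(2^(1/4)*3^(1/8)*y/2)


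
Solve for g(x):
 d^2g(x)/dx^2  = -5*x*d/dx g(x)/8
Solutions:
 g(x) = C1 + C2*erf(sqrt(5)*x/4)


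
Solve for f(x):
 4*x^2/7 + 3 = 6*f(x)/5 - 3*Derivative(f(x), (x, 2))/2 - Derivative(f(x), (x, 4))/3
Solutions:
 f(x) = C1*exp(-sqrt(15)*x*sqrt(-15 + sqrt(385))/10) + C2*exp(sqrt(15)*x*sqrt(-15 + sqrt(385))/10) + C3*sin(sqrt(15)*x*sqrt(15 + sqrt(385))/10) + C4*cos(sqrt(15)*x*sqrt(15 + sqrt(385))/10) + 10*x^2/21 + 155/42


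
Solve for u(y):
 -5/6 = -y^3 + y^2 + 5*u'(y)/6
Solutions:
 u(y) = C1 + 3*y^4/10 - 2*y^3/5 - y


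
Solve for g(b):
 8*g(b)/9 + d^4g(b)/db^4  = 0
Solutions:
 g(b) = (C1*sin(2^(1/4)*sqrt(3)*b/3) + C2*cos(2^(1/4)*sqrt(3)*b/3))*exp(-2^(1/4)*sqrt(3)*b/3) + (C3*sin(2^(1/4)*sqrt(3)*b/3) + C4*cos(2^(1/4)*sqrt(3)*b/3))*exp(2^(1/4)*sqrt(3)*b/3)


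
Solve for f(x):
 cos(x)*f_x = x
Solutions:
 f(x) = C1 + Integral(x/cos(x), x)


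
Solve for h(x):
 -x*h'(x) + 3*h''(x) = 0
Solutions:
 h(x) = C1 + C2*erfi(sqrt(6)*x/6)


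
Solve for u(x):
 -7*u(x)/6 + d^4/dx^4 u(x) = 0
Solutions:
 u(x) = C1*exp(-6^(3/4)*7^(1/4)*x/6) + C2*exp(6^(3/4)*7^(1/4)*x/6) + C3*sin(6^(3/4)*7^(1/4)*x/6) + C4*cos(6^(3/4)*7^(1/4)*x/6)


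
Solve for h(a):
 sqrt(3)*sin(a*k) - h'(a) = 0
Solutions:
 h(a) = C1 - sqrt(3)*cos(a*k)/k


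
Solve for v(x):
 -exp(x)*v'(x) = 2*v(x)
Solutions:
 v(x) = C1*exp(2*exp(-x))


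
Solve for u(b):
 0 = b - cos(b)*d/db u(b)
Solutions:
 u(b) = C1 + Integral(b/cos(b), b)


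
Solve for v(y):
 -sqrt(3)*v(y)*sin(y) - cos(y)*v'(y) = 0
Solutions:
 v(y) = C1*cos(y)^(sqrt(3))


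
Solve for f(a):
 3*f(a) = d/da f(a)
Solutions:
 f(a) = C1*exp(3*a)


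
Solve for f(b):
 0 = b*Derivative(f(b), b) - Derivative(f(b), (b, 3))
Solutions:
 f(b) = C1 + Integral(C2*airyai(b) + C3*airybi(b), b)


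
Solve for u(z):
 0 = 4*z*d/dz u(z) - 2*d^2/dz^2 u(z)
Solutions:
 u(z) = C1 + C2*erfi(z)


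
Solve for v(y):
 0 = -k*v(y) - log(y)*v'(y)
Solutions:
 v(y) = C1*exp(-k*li(y))


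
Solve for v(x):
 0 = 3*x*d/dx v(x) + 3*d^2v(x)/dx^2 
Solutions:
 v(x) = C1 + C2*erf(sqrt(2)*x/2)


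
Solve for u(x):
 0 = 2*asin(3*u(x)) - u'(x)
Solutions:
 Integral(1/asin(3*_y), (_y, u(x))) = C1 + 2*x


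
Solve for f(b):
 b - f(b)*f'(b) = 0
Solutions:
 f(b) = -sqrt(C1 + b^2)
 f(b) = sqrt(C1 + b^2)


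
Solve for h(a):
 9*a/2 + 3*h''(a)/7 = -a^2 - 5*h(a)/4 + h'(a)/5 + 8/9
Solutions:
 h(a) = -4*a^2/5 - 482*a/125 + (C1*sin(2*sqrt(161)*a/15) + C2*cos(2*sqrt(161)*a/15))*exp(7*a/30) + 126536/196875


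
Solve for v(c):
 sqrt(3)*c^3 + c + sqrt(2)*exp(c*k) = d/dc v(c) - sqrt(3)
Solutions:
 v(c) = C1 + sqrt(3)*c^4/4 + c^2/2 + sqrt(3)*c + sqrt(2)*exp(c*k)/k


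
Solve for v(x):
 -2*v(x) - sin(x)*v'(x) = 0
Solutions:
 v(x) = C1*(cos(x) + 1)/(cos(x) - 1)


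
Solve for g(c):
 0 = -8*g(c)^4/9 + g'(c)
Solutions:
 g(c) = 3^(1/3)*(-1/(C1 + 8*c))^(1/3)
 g(c) = (-1/(C1 + 8*c))^(1/3)*(-3^(1/3) - 3^(5/6)*I)/2
 g(c) = (-1/(C1 + 8*c))^(1/3)*(-3^(1/3) + 3^(5/6)*I)/2


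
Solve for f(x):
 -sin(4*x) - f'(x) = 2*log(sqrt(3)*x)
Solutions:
 f(x) = C1 - 2*x*log(x) - x*log(3) + 2*x + cos(4*x)/4


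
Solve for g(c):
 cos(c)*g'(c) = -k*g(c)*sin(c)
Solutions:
 g(c) = C1*exp(k*log(cos(c)))


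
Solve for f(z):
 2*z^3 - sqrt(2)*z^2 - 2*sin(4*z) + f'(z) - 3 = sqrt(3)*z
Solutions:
 f(z) = C1 - z^4/2 + sqrt(2)*z^3/3 + sqrt(3)*z^2/2 + 3*z - cos(4*z)/2


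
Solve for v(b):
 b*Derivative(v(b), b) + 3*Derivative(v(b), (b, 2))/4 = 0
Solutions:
 v(b) = C1 + C2*erf(sqrt(6)*b/3)


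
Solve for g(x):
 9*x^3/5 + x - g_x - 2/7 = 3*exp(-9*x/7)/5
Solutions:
 g(x) = C1 + 9*x^4/20 + x^2/2 - 2*x/7 + 7*exp(-9*x/7)/15


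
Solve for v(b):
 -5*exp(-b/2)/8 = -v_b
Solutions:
 v(b) = C1 - 5*exp(-b/2)/4


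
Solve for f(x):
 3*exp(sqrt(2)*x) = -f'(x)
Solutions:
 f(x) = C1 - 3*sqrt(2)*exp(sqrt(2)*x)/2


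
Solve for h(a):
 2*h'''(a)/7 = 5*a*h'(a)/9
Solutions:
 h(a) = C1 + Integral(C2*airyai(420^(1/3)*a/6) + C3*airybi(420^(1/3)*a/6), a)


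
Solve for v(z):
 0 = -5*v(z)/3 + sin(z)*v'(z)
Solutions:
 v(z) = C1*(cos(z) - 1)^(5/6)/(cos(z) + 1)^(5/6)


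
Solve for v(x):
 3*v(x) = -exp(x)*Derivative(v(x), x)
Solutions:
 v(x) = C1*exp(3*exp(-x))


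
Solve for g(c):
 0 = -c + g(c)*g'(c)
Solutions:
 g(c) = -sqrt(C1 + c^2)
 g(c) = sqrt(C1 + c^2)


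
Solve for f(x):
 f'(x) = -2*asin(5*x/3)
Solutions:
 f(x) = C1 - 2*x*asin(5*x/3) - 2*sqrt(9 - 25*x^2)/5


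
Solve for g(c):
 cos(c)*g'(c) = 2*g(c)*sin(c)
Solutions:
 g(c) = C1/cos(c)^2


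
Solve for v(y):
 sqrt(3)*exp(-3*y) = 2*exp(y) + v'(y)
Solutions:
 v(y) = C1 - 2*exp(y) - sqrt(3)*exp(-3*y)/3


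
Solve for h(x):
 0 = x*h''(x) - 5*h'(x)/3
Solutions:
 h(x) = C1 + C2*x^(8/3)


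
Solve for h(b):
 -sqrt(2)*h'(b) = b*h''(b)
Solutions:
 h(b) = C1 + C2*b^(1 - sqrt(2))


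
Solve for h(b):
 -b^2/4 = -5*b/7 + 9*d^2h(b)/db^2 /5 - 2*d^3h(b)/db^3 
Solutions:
 h(b) = C1 + C2*b + C3*exp(9*b/10) - 5*b^4/432 + 25*b^3/1701 + 250*b^2/5103


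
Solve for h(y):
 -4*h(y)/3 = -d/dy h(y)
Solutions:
 h(y) = C1*exp(4*y/3)


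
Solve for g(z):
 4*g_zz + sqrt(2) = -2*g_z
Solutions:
 g(z) = C1 + C2*exp(-z/2) - sqrt(2)*z/2


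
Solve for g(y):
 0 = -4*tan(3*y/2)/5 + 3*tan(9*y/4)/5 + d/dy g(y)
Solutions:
 g(y) = C1 - 8*log(cos(3*y/2))/15 + 4*log(cos(9*y/4))/15


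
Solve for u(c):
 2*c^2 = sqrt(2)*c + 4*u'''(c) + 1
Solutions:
 u(c) = C1 + C2*c + C3*c^2 + c^5/120 - sqrt(2)*c^4/96 - c^3/24


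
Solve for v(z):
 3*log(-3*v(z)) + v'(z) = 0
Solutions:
 Integral(1/(log(-_y) + log(3)), (_y, v(z)))/3 = C1 - z


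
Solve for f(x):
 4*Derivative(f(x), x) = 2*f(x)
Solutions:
 f(x) = C1*exp(x/2)


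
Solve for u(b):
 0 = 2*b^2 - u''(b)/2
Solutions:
 u(b) = C1 + C2*b + b^4/3


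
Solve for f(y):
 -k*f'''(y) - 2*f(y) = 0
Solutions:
 f(y) = C1*exp(2^(1/3)*y*(-1/k)^(1/3)) + C2*exp(2^(1/3)*y*(-1/k)^(1/3)*(-1 + sqrt(3)*I)/2) + C3*exp(-2^(1/3)*y*(-1/k)^(1/3)*(1 + sqrt(3)*I)/2)


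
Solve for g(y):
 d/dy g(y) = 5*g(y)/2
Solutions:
 g(y) = C1*exp(5*y/2)


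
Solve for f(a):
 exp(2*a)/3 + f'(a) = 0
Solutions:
 f(a) = C1 - exp(2*a)/6


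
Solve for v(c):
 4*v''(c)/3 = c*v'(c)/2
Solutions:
 v(c) = C1 + C2*erfi(sqrt(3)*c/4)


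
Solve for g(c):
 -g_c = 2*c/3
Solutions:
 g(c) = C1 - c^2/3


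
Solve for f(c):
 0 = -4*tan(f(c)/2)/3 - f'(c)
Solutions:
 f(c) = -2*asin(C1*exp(-2*c/3)) + 2*pi
 f(c) = 2*asin(C1*exp(-2*c/3))


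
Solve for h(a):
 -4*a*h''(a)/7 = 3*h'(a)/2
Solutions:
 h(a) = C1 + C2/a^(13/8)


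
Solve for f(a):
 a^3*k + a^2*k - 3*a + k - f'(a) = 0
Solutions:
 f(a) = C1 + a^4*k/4 + a^3*k/3 - 3*a^2/2 + a*k


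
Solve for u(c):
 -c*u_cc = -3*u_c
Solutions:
 u(c) = C1 + C2*c^4


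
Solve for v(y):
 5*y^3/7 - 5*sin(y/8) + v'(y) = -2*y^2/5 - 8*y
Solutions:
 v(y) = C1 - 5*y^4/28 - 2*y^3/15 - 4*y^2 - 40*cos(y/8)


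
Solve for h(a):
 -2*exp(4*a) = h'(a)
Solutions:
 h(a) = C1 - exp(4*a)/2


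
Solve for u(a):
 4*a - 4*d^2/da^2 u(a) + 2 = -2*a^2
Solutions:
 u(a) = C1 + C2*a + a^4/24 + a^3/6 + a^2/4


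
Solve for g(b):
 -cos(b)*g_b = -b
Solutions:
 g(b) = C1 + Integral(b/cos(b), b)


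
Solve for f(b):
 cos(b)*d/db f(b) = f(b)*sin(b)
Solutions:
 f(b) = C1/cos(b)


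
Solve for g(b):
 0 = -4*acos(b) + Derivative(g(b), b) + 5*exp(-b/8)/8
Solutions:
 g(b) = C1 + 4*b*acos(b) - 4*sqrt(1 - b^2) + 5*exp(-b/8)


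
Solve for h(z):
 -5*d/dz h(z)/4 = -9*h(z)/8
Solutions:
 h(z) = C1*exp(9*z/10)


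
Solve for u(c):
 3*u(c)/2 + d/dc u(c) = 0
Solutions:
 u(c) = C1*exp(-3*c/2)


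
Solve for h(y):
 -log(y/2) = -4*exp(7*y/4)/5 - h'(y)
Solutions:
 h(y) = C1 + y*log(y) + y*(-1 - log(2)) - 16*exp(7*y/4)/35


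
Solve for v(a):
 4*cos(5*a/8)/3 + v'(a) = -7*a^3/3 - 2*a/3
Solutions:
 v(a) = C1 - 7*a^4/12 - a^2/3 - 32*sin(5*a/8)/15


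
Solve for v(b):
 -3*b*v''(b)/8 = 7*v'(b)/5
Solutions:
 v(b) = C1 + C2/b^(41/15)


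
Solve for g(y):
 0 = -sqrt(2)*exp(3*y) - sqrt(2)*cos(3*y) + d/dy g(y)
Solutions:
 g(y) = C1 + sqrt(2)*exp(3*y)/3 + sqrt(2)*sin(3*y)/3


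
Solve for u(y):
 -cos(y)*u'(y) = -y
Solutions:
 u(y) = C1 + Integral(y/cos(y), y)


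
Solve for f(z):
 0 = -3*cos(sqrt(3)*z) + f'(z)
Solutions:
 f(z) = C1 + sqrt(3)*sin(sqrt(3)*z)


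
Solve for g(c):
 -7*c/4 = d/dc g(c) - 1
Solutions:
 g(c) = C1 - 7*c^2/8 + c


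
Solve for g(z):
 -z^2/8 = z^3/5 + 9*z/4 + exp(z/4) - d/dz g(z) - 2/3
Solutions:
 g(z) = C1 + z^4/20 + z^3/24 + 9*z^2/8 - 2*z/3 + 4*exp(z/4)


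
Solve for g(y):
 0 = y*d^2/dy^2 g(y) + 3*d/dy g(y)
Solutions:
 g(y) = C1 + C2/y^2


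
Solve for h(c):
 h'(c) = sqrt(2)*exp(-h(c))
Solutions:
 h(c) = log(C1 + sqrt(2)*c)


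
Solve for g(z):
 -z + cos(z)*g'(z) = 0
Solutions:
 g(z) = C1 + Integral(z/cos(z), z)


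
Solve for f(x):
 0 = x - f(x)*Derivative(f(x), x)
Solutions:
 f(x) = -sqrt(C1 + x^2)
 f(x) = sqrt(C1 + x^2)


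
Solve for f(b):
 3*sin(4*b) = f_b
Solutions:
 f(b) = C1 - 3*cos(4*b)/4


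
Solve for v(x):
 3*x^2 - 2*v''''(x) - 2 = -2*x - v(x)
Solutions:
 v(x) = C1*exp(-2^(3/4)*x/2) + C2*exp(2^(3/4)*x/2) + C3*sin(2^(3/4)*x/2) + C4*cos(2^(3/4)*x/2) - 3*x^2 - 2*x + 2


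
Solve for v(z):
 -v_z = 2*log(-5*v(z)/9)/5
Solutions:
 5*Integral(1/(log(-_y) - 2*log(3) + log(5)), (_y, v(z)))/2 = C1 - z


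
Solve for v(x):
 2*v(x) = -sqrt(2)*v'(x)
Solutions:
 v(x) = C1*exp(-sqrt(2)*x)


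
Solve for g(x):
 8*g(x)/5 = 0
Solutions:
 g(x) = 0


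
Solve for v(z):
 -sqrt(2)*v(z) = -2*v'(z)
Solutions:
 v(z) = C1*exp(sqrt(2)*z/2)


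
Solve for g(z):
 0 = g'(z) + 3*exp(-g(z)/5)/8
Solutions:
 g(z) = 5*log(C1 - 3*z/40)


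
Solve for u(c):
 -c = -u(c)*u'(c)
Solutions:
 u(c) = -sqrt(C1 + c^2)
 u(c) = sqrt(C1 + c^2)


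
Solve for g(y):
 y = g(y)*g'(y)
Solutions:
 g(y) = -sqrt(C1 + y^2)
 g(y) = sqrt(C1 + y^2)


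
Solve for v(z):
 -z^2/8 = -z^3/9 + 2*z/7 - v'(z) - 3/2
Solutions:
 v(z) = C1 - z^4/36 + z^3/24 + z^2/7 - 3*z/2


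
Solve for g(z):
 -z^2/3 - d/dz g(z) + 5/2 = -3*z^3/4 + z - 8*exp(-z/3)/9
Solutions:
 g(z) = C1 + 3*z^4/16 - z^3/9 - z^2/2 + 5*z/2 - 8*exp(-z/3)/3


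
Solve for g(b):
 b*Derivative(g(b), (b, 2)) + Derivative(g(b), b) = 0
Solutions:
 g(b) = C1 + C2*log(b)


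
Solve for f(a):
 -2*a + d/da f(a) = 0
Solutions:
 f(a) = C1 + a^2


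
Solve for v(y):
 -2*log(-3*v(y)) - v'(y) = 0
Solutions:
 Integral(1/(log(-_y) + log(3)), (_y, v(y)))/2 = C1 - y


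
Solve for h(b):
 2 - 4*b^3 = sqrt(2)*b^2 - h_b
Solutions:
 h(b) = C1 + b^4 + sqrt(2)*b^3/3 - 2*b


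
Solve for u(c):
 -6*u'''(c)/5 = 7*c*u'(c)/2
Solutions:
 u(c) = C1 + Integral(C2*airyai(-630^(1/3)*c/6) + C3*airybi(-630^(1/3)*c/6), c)


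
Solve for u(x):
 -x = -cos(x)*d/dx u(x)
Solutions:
 u(x) = C1 + Integral(x/cos(x), x)


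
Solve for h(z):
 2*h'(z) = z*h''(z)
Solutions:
 h(z) = C1 + C2*z^3


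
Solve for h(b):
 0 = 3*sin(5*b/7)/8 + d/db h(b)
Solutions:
 h(b) = C1 + 21*cos(5*b/7)/40


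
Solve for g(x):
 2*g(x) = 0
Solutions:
 g(x) = 0


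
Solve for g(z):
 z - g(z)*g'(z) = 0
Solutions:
 g(z) = -sqrt(C1 + z^2)
 g(z) = sqrt(C1 + z^2)


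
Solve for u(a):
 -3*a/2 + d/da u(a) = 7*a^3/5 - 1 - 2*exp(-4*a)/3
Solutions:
 u(a) = C1 + 7*a^4/20 + 3*a^2/4 - a + exp(-4*a)/6


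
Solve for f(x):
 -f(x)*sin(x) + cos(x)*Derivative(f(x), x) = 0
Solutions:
 f(x) = C1/cos(x)


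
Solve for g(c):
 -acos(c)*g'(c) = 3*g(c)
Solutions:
 g(c) = C1*exp(-3*Integral(1/acos(c), c))


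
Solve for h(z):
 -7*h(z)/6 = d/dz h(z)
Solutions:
 h(z) = C1*exp(-7*z/6)


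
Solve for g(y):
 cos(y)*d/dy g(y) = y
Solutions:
 g(y) = C1 + Integral(y/cos(y), y)


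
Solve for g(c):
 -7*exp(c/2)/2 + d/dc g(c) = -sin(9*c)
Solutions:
 g(c) = C1 + 7*exp(c/2) + cos(9*c)/9


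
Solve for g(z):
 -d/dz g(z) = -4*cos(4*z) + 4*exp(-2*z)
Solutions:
 g(z) = C1 + sin(4*z) + 2*exp(-2*z)


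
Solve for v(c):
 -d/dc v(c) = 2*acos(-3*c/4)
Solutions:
 v(c) = C1 - 2*c*acos(-3*c/4) - 2*sqrt(16 - 9*c^2)/3


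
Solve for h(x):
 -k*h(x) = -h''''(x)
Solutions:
 h(x) = C1*exp(-k^(1/4)*x) + C2*exp(k^(1/4)*x) + C3*exp(-I*k^(1/4)*x) + C4*exp(I*k^(1/4)*x)


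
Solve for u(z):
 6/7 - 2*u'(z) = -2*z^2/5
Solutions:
 u(z) = C1 + z^3/15 + 3*z/7


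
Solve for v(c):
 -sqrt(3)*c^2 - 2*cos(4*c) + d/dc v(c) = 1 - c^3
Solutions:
 v(c) = C1 - c^4/4 + sqrt(3)*c^3/3 + c + sin(4*c)/2


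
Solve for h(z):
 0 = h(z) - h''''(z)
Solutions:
 h(z) = C1*exp(-z) + C2*exp(z) + C3*sin(z) + C4*cos(z)


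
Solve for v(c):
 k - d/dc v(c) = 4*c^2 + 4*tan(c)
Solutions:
 v(c) = C1 - 4*c^3/3 + c*k + 4*log(cos(c))


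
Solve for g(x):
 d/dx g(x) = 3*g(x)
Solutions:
 g(x) = C1*exp(3*x)


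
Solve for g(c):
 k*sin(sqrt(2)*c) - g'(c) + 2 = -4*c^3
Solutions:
 g(c) = C1 + c^4 + 2*c - sqrt(2)*k*cos(sqrt(2)*c)/2


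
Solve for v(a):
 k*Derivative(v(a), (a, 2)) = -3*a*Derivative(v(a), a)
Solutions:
 v(a) = C1 + C2*sqrt(k)*erf(sqrt(6)*a*sqrt(1/k)/2)


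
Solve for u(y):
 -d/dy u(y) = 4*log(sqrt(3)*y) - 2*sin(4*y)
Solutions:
 u(y) = C1 - 4*y*log(y) - 2*y*log(3) + 4*y - cos(4*y)/2


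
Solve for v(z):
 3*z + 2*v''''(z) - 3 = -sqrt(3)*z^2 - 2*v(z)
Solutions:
 v(z) = -sqrt(3)*z^2/2 - 3*z/2 + (C1*sin(sqrt(2)*z/2) + C2*cos(sqrt(2)*z/2))*exp(-sqrt(2)*z/2) + (C3*sin(sqrt(2)*z/2) + C4*cos(sqrt(2)*z/2))*exp(sqrt(2)*z/2) + 3/2


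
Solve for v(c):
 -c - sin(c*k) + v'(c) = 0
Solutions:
 v(c) = C1 + c^2/2 - cos(c*k)/k


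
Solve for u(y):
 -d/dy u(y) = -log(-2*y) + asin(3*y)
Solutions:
 u(y) = C1 + y*log(-y) - y*asin(3*y) - y + y*log(2) - sqrt(1 - 9*y^2)/3


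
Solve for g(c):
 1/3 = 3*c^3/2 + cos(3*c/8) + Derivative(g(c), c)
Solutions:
 g(c) = C1 - 3*c^4/8 + c/3 - 8*sin(3*c/8)/3


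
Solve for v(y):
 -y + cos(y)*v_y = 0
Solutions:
 v(y) = C1 + Integral(y/cos(y), y)


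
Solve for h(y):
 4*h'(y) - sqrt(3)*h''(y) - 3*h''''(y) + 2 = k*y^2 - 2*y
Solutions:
 h(y) = C1 + C2*exp(y*(-(18 + sqrt(3)*sqrt(sqrt(3) + 108))^(1/3) + sqrt(3)/(18 + sqrt(3)*sqrt(sqrt(3) + 108))^(1/3))/6)*sin(y*(3/(18 + sqrt(3)*sqrt(sqrt(3) + 108))^(1/3) + sqrt(3)*(18 + sqrt(3)*sqrt(sqrt(3) + 108))^(1/3))/6) + C3*exp(y*(-(18 + sqrt(3)*sqrt(sqrt(3) + 108))^(1/3) + sqrt(3)/(18 + sqrt(3)*sqrt(sqrt(3) + 108))^(1/3))/6)*cos(y*(3/(18 + sqrt(3)*sqrt(sqrt(3) + 108))^(1/3) + sqrt(3)*(18 + sqrt(3)*sqrt(sqrt(3) + 108))^(1/3))/6) + C4*exp(-y*(-(18 + sqrt(3)*sqrt(sqrt(3) + 108))^(1/3) + sqrt(3)/(18 + sqrt(3)*sqrt(sqrt(3) + 108))^(1/3))/3) + k*y^3/12 + sqrt(3)*k*y^2/16 + 3*k*y/32 - y^2/4 - y/2 - sqrt(3)*y/8
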